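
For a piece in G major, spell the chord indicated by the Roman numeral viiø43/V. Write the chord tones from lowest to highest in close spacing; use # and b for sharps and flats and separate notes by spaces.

The slash marks an applied leading-tone chord: viio of V. In G major, V is D, so the leading tone to it is C#, a half step below.
Building a half-diminished seventh chord on C# gives C#-E-G-B.
With the 43 figure the chord is in second inversion; from the bass G upward in close position it reads G-B-C#-E.

G B C# E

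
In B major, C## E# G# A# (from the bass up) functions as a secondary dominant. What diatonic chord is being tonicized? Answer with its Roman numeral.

iii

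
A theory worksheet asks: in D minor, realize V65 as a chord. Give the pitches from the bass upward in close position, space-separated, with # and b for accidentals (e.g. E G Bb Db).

C# E G A

In D minor, the fifth degree is A. The dominant is major (leading tone raised), so V is a dominant seventh chord.
Stacking thirds from A gives A-C#-E-G.
With the 65 figure the chord is in first inversion; from the bass C# upward in close position it reads C#-E-G-A.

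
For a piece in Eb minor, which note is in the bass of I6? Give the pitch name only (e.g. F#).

G

I in Eb minor has root Eb; the chord is Eb-G-Bb.
The figure 6 means first inversion — the third is in the bass.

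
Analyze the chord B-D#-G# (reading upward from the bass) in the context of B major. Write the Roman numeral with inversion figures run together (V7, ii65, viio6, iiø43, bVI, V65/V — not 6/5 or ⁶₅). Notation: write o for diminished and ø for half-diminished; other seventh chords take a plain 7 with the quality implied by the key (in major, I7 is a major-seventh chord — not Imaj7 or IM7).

Stacked in thirds the chord is G#-B-D#: a minor triad on G#.
In B major, G# is the submediant; the diatonic minor triad there is vi.
With B in the bass the chord is in first inversion, so the figured bass is 6.

vi6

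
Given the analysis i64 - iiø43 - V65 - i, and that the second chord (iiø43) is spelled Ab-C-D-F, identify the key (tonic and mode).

iiø43 is given as Ab-C-D-F — a half-diminished seventh chord with root D.
iiø43 on D implies D is the supertonic; that puts the tonic at C, and the lowercase numeral fits minor mode.

C minor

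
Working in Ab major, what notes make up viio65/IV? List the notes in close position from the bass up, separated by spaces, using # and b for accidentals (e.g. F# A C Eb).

The slash marks an applied leading-tone chord: viio of IV. In Ab major, IV is Db, so the leading tone to it is C, a half step below.
Building a fully diminished seventh chord on C gives C-Eb-Gb-Bbb.
With the 65 figure the chord is in first inversion; from the bass Eb upward in close position it reads Eb-Gb-Bbb-C.

Eb Gb Bbb C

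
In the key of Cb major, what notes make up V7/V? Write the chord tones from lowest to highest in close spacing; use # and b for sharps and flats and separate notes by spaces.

V7/V is a secondary dominant — the dominant seventh of V. V in Cb major is Gb, so the applied chord's root is Db, a perfect fifth above.
Building a dominant seventh chord on Db gives Db-F-Ab-Cb.

Db F Ab Cb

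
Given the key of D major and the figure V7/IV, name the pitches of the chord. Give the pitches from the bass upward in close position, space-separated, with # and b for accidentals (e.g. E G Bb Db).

V7/IV is a secondary dominant — the dominant seventh of IV. IV in D major is G, so the applied chord's root is D, a perfect fifth above.
Building a dominant seventh chord on D gives D-F#-A-C.

D F# A C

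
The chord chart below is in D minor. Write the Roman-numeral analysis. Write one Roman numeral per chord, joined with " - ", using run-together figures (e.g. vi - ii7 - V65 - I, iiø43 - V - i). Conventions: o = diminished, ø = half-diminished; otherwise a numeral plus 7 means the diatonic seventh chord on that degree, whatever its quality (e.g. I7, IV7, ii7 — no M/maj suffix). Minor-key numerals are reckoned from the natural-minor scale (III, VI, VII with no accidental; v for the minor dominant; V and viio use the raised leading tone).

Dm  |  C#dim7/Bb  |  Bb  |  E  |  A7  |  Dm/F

Dm: root D is the tonic; minor triad there is i.
C#dim7/Bb: fully diminished seventh chord on C# = scale degree 7 → viio42.
Bb: root Bb is the submediant; major triad there is VI.
E: a major triad on E, the applied dominant of V → V/V.
A7: dominant seventh chord on A = scale degree 5 → V7.
Dm/F: root D is the tonic; minor triad there is i6.

i - viio42 - VI - V/V - V7 - i6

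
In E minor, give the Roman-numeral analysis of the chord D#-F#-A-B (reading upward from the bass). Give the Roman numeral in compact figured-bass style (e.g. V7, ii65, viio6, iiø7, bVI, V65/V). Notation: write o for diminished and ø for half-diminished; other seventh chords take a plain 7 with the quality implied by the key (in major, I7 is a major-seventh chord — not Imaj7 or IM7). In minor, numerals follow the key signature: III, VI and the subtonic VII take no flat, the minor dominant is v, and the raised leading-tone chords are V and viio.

V65

Stacked in thirds the chord is B-D#-F#-A: a dominant seventh chord on B.
B is scale degree 5 in E minor, and a dominant seventh chord on that degree is written V7.
With D# in the bass the chord is in first inversion, so the figured bass is 65.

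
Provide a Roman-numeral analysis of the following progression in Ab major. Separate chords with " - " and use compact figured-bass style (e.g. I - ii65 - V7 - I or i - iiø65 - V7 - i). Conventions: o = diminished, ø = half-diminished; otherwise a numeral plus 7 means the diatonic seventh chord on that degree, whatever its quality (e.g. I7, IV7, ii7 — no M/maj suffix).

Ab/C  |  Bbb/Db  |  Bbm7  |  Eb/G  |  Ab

I6 - bII6 - ii7 - V6 - I

Ab/C has root Ab, degree 1 in Ab major, so I6.
Bbb/Db: major triad on Bbb — chromatic; Bbb is the lowered second degree, so this is the Neapolitan sixth, bII6 (third, Db, in the bass — hence the 6).
Bbm7: root Bb is the supertonic; minor seventh chord there is ii7.
Eb/G: major triad on Eb = scale degree 5 → V6.
Ab: root Ab is the tonic; major triad there is I.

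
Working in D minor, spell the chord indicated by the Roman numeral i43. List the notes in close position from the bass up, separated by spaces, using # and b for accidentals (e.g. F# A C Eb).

A C D F

In D minor, scale degree 1 is D, and the diatonic chord built there is a minor seventh chord.
That chord is spelled D-F-A-C.
The figured bass 43 indicates second inversion, placing the fifth (A) in the bass: A-C-D-F.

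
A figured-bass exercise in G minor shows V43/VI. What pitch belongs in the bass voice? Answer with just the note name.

The applied chord V43/VI is rooted on Bb: Bb-D-F-Ab.
The figure 43 means second inversion — the fifth is in the bass.

F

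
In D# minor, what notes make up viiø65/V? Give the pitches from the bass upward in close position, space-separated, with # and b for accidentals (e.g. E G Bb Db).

The slash marks an applied leading-tone chord: viio of V. In D# minor, V is A#, so the leading tone to it is G##, a half step below.
Building a half-diminished seventh chord on G## gives G##-B#-D#-F##.
The figured bass 65 indicates first inversion, placing the third (B#) in the bass: B#-D#-F##-G##.

B# D# F## G##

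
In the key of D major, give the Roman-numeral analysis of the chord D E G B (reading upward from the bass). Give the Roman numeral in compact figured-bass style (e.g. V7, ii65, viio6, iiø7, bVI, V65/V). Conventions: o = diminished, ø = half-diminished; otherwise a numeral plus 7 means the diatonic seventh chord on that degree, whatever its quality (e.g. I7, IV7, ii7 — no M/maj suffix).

ii42

Stacked in thirds the chord is E-G-B-D: a minor seventh chord on E.
In D major, E is the supertonic; the diatonic minor seventh chord there is ii7.
With D in the bass the chord is in third inversion, so the figured bass is 42.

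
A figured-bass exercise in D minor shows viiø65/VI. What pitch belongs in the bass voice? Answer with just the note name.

C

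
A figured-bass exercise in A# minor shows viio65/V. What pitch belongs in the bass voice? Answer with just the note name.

F##

The applied chord viio65/V is rooted on D##: D##-F##-A#-C#.
The figure 65 means first inversion — the third is in the bass.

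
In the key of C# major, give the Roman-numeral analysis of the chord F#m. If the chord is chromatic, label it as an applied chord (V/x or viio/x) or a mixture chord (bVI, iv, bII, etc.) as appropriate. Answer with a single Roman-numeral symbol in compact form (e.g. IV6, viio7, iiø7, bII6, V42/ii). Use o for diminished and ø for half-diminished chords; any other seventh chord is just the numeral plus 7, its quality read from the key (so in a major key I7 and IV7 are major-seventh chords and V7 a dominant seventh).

Stacked in thirds the chord is F#-A-C#: a minor triad on F#.
F# is the fourth degree of C# major. This is the minor subdominant, borrowed from the parallel minor.

iv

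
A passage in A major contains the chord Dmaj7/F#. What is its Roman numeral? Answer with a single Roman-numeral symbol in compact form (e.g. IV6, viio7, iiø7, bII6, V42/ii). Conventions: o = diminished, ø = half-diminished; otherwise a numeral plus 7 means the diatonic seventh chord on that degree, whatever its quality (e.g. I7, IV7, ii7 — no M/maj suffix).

IV65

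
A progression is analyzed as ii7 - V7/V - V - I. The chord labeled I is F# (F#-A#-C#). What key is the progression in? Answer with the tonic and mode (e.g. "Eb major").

F# major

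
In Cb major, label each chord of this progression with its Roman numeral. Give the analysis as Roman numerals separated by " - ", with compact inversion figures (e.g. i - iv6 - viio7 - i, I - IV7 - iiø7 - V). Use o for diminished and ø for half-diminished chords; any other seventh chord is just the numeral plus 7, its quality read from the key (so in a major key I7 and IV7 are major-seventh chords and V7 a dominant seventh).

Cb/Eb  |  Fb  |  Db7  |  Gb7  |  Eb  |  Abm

I6 - IV - V7/V - V7 - V/vi - vi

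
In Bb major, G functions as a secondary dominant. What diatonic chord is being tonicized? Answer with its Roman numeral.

ii

The chord is a major triad on G.
A dominant resolves down a perfect fifth: G → C. In Bb major, C is scale degree 2, i.e. ii.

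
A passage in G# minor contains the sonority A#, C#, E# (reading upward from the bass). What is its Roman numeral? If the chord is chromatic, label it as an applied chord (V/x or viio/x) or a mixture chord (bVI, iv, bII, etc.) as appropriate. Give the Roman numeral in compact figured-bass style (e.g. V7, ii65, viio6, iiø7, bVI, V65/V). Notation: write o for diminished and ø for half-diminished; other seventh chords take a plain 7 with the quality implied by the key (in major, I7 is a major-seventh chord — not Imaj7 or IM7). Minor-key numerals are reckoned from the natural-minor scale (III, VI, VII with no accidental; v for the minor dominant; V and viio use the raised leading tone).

ii

The pitches A#-C#-E# form a minor triad rooted on A#.
A# is the second degree of G# minor. This is the minor supertonic, borrowed from the parallel major (the Dorian ii).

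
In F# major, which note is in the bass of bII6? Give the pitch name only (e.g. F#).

B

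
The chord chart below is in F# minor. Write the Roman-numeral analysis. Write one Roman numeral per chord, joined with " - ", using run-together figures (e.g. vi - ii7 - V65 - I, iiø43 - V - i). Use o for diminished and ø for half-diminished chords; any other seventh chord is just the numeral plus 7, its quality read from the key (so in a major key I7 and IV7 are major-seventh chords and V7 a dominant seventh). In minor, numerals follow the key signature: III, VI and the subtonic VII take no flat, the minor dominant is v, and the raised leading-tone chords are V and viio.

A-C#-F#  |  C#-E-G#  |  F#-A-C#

i6 - v - i

A-C#-F# has root F#, degree 1 in F# minor, so i6.
C#-E-G#: root C# is the dominant; minor triad there is v.
F#-A-C#: minor triad on F# = scale degree 1 → i.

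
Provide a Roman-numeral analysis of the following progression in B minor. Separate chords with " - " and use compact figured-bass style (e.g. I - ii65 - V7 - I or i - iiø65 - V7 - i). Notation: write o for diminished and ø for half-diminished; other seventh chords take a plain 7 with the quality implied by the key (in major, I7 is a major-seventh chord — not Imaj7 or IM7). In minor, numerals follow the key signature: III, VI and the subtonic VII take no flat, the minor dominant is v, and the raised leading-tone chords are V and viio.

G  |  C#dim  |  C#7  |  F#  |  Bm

VI - iio - V7/V - V - i

G: major triad on G = scale degree 6 → VI.
C#dim: root C# is the supertonic; diminished triad there is iio.
C#7: chromatic; C# is V of V, so V7/V.
F#: root F# is the dominant; major triad there is V.
Bm: minor triad on B = scale degree 1 → i.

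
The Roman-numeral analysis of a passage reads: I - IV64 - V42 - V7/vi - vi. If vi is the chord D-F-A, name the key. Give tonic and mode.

F major

The anchor chord is a minor triad on D, labeled vi.
Counting down 5 scale steps from D places the tonic on F; a minor triad on degree 6 is diatonic only in major.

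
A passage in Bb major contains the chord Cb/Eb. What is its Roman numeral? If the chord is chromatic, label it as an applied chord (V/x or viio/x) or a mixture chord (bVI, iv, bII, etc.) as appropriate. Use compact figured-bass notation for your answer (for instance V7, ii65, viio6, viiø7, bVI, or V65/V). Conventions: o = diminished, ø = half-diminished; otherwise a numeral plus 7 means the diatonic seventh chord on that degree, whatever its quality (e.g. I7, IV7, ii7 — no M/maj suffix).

The pitches Cb-Eb-Gb form a major triad rooted on Cb.
Cb is the lowered second degree of Bb major (diatonic 2 would be C). This is the Neapolitan sixth — a major triad on the lowered second degree, here in its customary first inversion.
With Eb in the bass the chord is in first inversion, so the figured bass is 6.

bII6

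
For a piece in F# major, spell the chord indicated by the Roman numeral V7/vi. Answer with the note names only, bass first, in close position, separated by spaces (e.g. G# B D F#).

The slash means an applied dominant: we want the dominant of vi. In F# major, vi is D# minor, and its dominant is built on A#.
Building a dominant seventh chord on A# gives A#-C##-E#-G#.

A# C## E# G#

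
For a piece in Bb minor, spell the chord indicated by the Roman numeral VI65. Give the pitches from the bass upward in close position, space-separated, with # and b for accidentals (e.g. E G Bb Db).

The numeral's case and figure indicate a major seventh chord. In Bb minor its root, the sixth degree, is Gb.
Stacking thirds from Gb gives Gb-Bb-Db-F.
With the 65 figure the chord is in first inversion; from the bass Bb upward in close position it reads Bb-Db-F-Gb.

Bb Db F Gb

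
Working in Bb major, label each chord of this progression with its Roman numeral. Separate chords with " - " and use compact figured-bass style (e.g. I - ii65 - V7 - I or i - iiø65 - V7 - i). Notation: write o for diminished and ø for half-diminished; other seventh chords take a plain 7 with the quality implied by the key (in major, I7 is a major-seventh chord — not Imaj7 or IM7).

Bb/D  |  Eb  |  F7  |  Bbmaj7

I6 - IV - V7 - I7

Bb/D has root Bb, degree 1 in Bb major, so I6.
Eb has root Eb, degree 4 in Bb major, so IV.
F7: dominant seventh chord on F = scale degree 5 → V7.
Bbmaj7: root Bb is the tonic; major seventh chord there is I7.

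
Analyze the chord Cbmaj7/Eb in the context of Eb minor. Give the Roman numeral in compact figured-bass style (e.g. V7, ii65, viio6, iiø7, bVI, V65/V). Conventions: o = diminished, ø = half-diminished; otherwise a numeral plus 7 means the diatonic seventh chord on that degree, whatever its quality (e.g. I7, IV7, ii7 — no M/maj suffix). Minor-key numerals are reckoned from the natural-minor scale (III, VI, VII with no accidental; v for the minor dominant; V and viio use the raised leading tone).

VI65

Stacked in thirds the chord is Cb-Eb-Gb-Bb: a major seventh chord on Cb.
Cb is scale degree 6 in Eb minor, and a major seventh chord on that degree is written VI7.
With Eb in the bass the chord is in first inversion, so the figured bass is 65.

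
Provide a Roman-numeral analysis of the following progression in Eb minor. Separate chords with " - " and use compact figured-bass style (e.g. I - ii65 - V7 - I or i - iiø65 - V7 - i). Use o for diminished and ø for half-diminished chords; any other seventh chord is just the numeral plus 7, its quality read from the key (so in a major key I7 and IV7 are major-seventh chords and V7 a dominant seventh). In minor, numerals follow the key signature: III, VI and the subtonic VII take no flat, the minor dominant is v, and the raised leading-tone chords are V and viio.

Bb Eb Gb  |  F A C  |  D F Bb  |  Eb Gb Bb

Bb-Eb-Gb: minor triad on Eb = scale degree 1 → i64.
F-A-C is the secondary dominant of V (major triad on F): V/V.
D-F-Bb has root Bb, degree 5 in Eb minor, so V6.
Eb-Gb-Bb: root Eb is the tonic; minor triad there is i.

i64 - V/V - V6 - i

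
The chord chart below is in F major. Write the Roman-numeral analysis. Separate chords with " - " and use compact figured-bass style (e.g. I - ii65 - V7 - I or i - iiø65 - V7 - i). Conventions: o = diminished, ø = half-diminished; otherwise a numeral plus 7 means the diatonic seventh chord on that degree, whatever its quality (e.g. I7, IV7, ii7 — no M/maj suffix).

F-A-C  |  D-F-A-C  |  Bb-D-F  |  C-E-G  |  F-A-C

F-A-C: root F is the tonic; major triad there is I.
D-F-A-C: minor seventh chord on D = scale degree 6 → vi7.
Bb-D-F has root Bb, degree 4 in F major, so IV.
C-E-G: root C is the dominant; major triad there is V.
F-A-C has root F, degree 1 in F major, so I.

I - vi7 - IV - V - I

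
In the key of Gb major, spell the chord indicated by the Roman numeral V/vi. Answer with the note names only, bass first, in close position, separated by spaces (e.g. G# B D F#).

Bb D F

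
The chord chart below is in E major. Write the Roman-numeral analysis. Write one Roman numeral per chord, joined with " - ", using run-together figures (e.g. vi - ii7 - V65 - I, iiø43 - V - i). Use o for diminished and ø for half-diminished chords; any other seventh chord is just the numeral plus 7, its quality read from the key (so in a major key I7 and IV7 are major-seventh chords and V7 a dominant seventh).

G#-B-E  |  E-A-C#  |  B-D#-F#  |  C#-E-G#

G#-B-E: root E is the tonic; major triad there is I6.
E-A-C# has root A, degree 4 in E major, so IV64.
B-D#-F#: major triad on B = scale degree 5 → V.
C#-E-G#: root C# is the submediant; minor triad there is vi.

I6 - IV64 - V - vi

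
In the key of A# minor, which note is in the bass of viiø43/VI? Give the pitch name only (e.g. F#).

B

The applied chord viiø43/VI is rooted on E#: E#-G#-B-D#.
The figure 43 means second inversion — the fifth is in the bass.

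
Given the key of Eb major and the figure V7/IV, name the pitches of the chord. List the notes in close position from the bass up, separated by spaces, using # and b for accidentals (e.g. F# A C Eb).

V7/IV is a secondary dominant — the dominant seventh of IV. IV in Eb major is Ab, so the applied chord's root is Eb, a perfect fifth above.
Building a dominant seventh chord on Eb gives Eb-G-Bb-Db.

Eb G Bb Db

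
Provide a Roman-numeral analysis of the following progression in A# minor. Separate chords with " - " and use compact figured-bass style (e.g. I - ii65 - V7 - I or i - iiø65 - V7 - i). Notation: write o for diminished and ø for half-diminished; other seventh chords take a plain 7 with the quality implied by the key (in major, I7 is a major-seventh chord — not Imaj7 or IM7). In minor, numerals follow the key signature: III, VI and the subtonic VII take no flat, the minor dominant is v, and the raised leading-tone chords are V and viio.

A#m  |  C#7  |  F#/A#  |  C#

i - V7/VI - VI6 - III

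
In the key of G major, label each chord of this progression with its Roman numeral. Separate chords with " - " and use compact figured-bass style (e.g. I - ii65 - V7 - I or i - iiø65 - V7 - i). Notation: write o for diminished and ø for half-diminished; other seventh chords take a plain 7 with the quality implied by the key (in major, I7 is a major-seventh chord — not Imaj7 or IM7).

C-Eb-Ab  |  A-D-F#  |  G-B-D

bII6 - V64 - I

C-Eb-Ab: major triad on Ab — chromatic; Ab is the lowered second degree, so this is the Neapolitan sixth, bII6 (third, C, in the bass — hence the 6).
A-D-F# has root D, degree 5 in G major, so V64.
G-B-D has root G, degree 1 in G major, so I.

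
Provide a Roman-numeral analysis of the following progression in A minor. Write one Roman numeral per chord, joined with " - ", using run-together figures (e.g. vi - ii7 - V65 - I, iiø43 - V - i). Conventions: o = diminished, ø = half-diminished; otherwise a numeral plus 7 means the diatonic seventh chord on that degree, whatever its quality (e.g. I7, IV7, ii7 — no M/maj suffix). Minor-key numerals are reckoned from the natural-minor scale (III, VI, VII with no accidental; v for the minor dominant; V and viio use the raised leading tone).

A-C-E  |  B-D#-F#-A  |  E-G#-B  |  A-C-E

i - V7/V - V - i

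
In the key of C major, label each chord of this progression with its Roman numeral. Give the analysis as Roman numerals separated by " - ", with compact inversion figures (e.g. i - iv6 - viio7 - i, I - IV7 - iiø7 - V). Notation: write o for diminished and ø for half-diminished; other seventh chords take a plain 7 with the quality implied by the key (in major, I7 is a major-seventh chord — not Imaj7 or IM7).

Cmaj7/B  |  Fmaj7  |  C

I42 - IV7 - I

Cmaj7/B: root C is the tonic; major seventh chord there is I42.
Fmaj7: root F is the subdominant; major seventh chord there is IV7.
C: root C is the tonic; major triad there is I.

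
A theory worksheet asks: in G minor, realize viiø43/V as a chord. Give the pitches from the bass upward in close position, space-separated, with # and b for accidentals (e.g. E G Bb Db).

G B C# E

The slash marks an applied leading-tone chord: viio of V. In G minor, V is D, so the leading tone to it is C#, a half step below.
Building a half-diminished seventh chord on C# gives C#-E-G-B.
The figured bass 43 indicates second inversion, placing the fifth (G) in the bass: G-B-C#-E.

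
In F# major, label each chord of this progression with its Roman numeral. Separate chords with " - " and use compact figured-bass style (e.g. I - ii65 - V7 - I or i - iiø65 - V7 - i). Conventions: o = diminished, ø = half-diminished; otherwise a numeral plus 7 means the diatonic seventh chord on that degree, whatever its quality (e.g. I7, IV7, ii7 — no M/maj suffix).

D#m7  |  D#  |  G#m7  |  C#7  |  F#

vi7 - V/ii - ii7 - V7 - I

D#m7: minor seventh chord on D# = scale degree 6 → vi7.
D#: chromatic; D# is V of ii, so V/ii.
G#m7 has root G#, degree 2 in F# major, so ii7.
C#7: dominant seventh chord on C# = scale degree 5 → V7.
F#: root F# is the tonic; major triad there is I.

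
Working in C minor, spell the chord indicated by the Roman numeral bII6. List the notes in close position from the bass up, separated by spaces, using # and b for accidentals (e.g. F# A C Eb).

Scale degree 2 in C minor is D; lowering it a half step gives Db. bII6 is the Neapolitan sixth — a major triad on the lowered second degree, here in its customary first inversion.
So the chord is Db-F-Ab, a major triad.
The figured bass 6 indicates first inversion, placing the third (F) in the bass: F-Ab-Db.

F Ab Db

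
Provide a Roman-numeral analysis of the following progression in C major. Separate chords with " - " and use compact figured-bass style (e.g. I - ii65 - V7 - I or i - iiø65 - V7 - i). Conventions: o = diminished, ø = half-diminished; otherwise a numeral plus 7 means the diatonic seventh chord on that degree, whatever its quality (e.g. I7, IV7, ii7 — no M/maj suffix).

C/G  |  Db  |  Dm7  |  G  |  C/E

C/G: root C is the tonic; major triad there is I64.
Db: major triad on Db — chromatic; Db is the lowered second degree, so this is the Neapolitan chord, bII.
Dm7: minor seventh chord on D = scale degree 2 → ii7.
G has root G, degree 5 in C major, so V.
C/E: major triad on C = scale degree 1 → I6.

I64 - bII - ii7 - V - I6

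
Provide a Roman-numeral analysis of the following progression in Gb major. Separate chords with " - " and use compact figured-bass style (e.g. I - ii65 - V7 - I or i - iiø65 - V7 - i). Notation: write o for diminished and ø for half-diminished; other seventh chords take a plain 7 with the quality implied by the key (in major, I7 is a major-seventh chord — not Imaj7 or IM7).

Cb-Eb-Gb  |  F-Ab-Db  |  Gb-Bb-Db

Cb-Eb-Gb: major triad on Cb = scale degree 4 → IV.
F-Ab-Db has root Db, degree 5 in Gb major, so V6.
Gb-Bb-Db has root Gb, degree 1 in Gb major, so I.

IV - V6 - I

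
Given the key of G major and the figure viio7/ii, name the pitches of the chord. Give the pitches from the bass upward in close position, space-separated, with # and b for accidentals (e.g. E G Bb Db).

G# B D F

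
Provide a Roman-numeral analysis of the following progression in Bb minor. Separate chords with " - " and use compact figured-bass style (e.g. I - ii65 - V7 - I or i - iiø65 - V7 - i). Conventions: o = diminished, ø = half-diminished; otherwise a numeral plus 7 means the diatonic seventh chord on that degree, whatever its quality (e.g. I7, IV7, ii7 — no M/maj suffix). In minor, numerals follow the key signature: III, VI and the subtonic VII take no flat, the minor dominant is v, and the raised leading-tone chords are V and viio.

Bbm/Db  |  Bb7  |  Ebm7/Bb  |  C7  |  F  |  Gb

Bbm/Db has root Bb, degree 1 in Bb minor, so i6.
Bb7 is the secondary dominant of iv (dominant seventh chord on Bb): V7/iv.
Ebm7/Bb has root Eb, degree 4 in Bb minor, so iv43.
C7: a dominant seventh chord on C, the applied dominant of V → V7/V.
F has root F, degree 5 in Bb minor, so V.
Gb: root Gb is the submediant; major triad there is VI.

i6 - V7/iv - iv43 - V7/V - V - VI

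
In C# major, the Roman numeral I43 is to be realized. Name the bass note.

G#

I in C# major has root C#; the chord is C#-E#-G#-B#.
The figure 43 means second inversion — the fifth is in the bass.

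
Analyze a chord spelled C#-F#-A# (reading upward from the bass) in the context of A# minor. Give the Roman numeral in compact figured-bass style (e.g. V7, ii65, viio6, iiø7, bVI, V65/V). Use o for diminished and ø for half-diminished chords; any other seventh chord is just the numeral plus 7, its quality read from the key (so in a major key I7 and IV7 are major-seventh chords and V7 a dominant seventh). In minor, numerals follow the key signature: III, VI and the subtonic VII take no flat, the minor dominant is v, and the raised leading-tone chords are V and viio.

The pitches F#-A#-C# form a major triad rooted on F#.
F# is scale degree 6 in A# minor, and a major triad on that degree is written VI.
With C# in the bass the chord is in second inversion, so the figured bass is 64.

VI64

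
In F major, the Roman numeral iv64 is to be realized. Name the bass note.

iv in F major has root Bb; the chord is Bb-Db-F.
The figure 64 means second inversion — the fifth is in the bass.

F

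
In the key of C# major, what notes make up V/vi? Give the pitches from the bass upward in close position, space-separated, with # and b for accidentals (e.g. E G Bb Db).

The slash means an applied dominant: we want the dominant of vi. In C# major, vi is A# minor, and its dominant is built on E#.
Building a major triad on E# gives E#-G##-B#.

E# G## B#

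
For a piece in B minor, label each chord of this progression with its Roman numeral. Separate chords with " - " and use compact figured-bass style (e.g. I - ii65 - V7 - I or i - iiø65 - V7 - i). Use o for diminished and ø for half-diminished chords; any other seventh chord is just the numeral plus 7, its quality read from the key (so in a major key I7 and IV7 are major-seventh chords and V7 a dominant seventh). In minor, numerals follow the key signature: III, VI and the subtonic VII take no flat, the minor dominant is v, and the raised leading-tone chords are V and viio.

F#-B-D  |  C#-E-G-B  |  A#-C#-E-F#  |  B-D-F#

i64 - iiø7 - V65 - i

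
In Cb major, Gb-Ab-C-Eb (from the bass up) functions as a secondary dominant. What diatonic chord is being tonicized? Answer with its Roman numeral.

The chord is a dominant seventh chord on Ab.
A dominant resolves down a perfect fifth: Ab → Db. In Cb major, Db is scale degree 2, i.e. ii.

ii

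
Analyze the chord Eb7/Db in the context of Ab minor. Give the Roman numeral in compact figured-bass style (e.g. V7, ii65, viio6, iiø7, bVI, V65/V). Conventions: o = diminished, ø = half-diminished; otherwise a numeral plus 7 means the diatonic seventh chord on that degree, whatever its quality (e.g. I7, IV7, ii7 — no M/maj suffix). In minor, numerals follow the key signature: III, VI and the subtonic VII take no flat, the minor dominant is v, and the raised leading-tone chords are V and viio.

Stacked in thirds the chord is Eb-G-Bb-Db: a dominant seventh chord on Eb.
In Ab minor, Eb is the dominant; the diatonic dominant seventh chord there is V7.
With Db in the bass the chord is in third inversion, so the figured bass is 42.

V42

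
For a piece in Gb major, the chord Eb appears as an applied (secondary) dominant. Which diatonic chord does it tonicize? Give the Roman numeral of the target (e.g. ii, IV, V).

ii

The chord is a major triad on Eb.
A dominant resolves down a perfect fifth: Eb → Ab. In Gb major, Ab is scale degree 2, i.e. ii.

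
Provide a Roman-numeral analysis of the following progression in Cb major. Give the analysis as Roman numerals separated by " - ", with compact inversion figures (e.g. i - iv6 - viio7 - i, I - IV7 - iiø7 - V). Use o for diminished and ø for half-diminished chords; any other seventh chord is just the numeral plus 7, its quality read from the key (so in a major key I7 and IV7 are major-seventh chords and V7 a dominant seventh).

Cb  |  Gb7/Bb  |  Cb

Cb has root Cb, degree 1 in Cb major, so I.
Gb7/Bb: dominant seventh chord on Gb = scale degree 5 → V65.
Cb: major triad on Cb = scale degree 1 → I.

I - V65 - I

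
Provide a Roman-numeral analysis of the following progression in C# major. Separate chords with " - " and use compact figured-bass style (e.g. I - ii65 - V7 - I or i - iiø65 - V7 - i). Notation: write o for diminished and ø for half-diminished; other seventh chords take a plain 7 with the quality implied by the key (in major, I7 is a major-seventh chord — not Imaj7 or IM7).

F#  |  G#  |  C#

F#: major triad on F# = scale degree 4 → IV.
G#: root G# is the dominant; major triad there is V.
C#: root C# is the tonic; major triad there is I.

IV - V - I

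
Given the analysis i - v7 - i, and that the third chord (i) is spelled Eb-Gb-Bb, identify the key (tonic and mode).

Eb minor

i is given as Eb-Gb-Bb — a minor triad with root Eb.
If Eb is scale degree 1 and the mode makes that degree carry a minor triad, the tonic is Eb and the mode is minor.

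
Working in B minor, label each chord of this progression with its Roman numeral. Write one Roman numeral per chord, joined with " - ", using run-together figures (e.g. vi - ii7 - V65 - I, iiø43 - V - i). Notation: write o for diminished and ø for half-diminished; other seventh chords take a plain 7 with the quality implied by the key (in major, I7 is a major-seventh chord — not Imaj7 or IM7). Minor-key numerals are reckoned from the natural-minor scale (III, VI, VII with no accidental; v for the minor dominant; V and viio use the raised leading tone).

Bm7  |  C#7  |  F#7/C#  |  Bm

i7 - V7/V - V43 - i

Bm7: minor seventh chord on B = scale degree 1 → i7.
C#7: chromatic; C# is V of V, so V7/V.
F#7/C#: dominant seventh chord on F# = scale degree 5 → V43.
Bm: root B is the tonic; minor triad there is i.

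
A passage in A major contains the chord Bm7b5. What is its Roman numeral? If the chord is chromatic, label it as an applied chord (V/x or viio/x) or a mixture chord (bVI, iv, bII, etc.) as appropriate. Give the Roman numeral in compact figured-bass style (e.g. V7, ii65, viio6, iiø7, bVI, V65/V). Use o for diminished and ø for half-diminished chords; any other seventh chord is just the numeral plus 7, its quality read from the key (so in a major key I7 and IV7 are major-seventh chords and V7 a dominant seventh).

Stacked in thirds the chord is B-D-F-A: a half-diminished seventh chord on B.
B is the second degree of A major. This is the half-diminished supertonic seventh, borrowed from the parallel minor.

iiø7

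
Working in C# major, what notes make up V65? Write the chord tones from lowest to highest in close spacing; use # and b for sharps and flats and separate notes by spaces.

B# D# F# G#

In C# major, the fifth degree is G#, and the diatonic chord built there is a dominant seventh chord.
Stacking thirds from G# gives G#-B#-D#-F#.
With the 65 figure the chord is in first inversion; from the bass B# upward in close position it reads B#-D#-F#-G#.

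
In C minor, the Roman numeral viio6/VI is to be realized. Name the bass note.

Bb

The applied chord viio6/VI is rooted on G: G-Bb-Db.
The figure 6 means first inversion — the third is in the bass.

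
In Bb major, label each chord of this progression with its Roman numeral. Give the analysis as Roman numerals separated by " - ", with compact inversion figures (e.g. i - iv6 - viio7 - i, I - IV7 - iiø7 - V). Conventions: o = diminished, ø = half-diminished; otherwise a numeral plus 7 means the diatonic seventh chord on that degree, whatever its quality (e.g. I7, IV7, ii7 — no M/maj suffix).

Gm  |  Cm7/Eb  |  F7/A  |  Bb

vi - ii65 - V65 - I

Gm: minor triad on G = scale degree 6 → vi.
Cm7/Eb: root C is the supertonic; minor seventh chord there is ii65.
F7/A has root F, degree 5 in Bb major, so V65.
Bb has root Bb, degree 1 in Bb major, so I.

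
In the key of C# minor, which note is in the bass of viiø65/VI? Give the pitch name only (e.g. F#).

B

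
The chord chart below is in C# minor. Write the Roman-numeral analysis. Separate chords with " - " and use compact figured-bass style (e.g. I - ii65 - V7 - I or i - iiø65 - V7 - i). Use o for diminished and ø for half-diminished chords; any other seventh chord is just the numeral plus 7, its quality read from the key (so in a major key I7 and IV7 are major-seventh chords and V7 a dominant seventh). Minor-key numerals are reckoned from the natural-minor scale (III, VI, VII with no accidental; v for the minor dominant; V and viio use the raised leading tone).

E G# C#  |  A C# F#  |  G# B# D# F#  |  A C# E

E-G#-C#: root C# is the tonic; minor triad there is i6.
A-C#-F#: root F# is the subdominant; minor triad there is iv6.
G#-B#-D#-F# has root G#, degree 5 in C# minor, so V7.
A-C#-E: root A is the submediant; major triad there is VI.

i6 - iv6 - V7 - VI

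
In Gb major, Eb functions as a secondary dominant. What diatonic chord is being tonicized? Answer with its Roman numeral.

ii

The chord is a major triad on Eb.
A dominant resolves down a perfect fifth: Eb → Ab. In Gb major, Ab is scale degree 2, i.e. ii.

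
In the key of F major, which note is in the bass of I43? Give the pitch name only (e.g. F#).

C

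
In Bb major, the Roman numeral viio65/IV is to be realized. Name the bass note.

F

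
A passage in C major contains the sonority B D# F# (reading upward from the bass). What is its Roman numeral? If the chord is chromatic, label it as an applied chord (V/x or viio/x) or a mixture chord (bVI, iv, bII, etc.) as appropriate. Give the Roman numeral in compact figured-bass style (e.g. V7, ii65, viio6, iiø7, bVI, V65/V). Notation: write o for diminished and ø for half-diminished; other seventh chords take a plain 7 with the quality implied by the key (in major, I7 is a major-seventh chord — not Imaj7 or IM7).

The pitches B-D#-F# form a major triad rooted on B.
B is not a diatonic chord root with this quality in C major, but it lies a perfect fifth above E (iii), so the chord functions as an applied dominant of iii.

V/iii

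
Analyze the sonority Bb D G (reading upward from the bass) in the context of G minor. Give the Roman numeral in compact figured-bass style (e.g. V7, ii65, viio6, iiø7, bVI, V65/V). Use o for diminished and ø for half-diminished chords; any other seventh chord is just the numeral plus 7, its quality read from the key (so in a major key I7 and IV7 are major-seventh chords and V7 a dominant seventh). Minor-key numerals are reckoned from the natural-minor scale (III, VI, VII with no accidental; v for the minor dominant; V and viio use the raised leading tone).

The pitches G-Bb-D form a minor triad rooted on G.
In G minor, G is the tonic; the diatonic minor triad there is i.
With Bb in the bass the chord is in first inversion, so the figured bass is 6.

i6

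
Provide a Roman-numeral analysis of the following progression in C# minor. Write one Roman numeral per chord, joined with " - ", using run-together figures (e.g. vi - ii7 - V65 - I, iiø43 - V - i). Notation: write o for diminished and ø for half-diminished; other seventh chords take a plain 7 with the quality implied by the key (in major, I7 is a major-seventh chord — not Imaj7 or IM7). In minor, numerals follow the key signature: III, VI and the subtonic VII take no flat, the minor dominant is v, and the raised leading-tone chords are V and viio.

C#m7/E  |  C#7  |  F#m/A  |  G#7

C#m7/E: minor seventh chord on C# = scale degree 1 → i65.
C#7 is the secondary dominant of iv (dominant seventh chord on C#): V7/iv.
F#m/A: minor triad on F# = scale degree 4 → iv6.
G#7: dominant seventh chord on G# = scale degree 5 → V7.

i65 - V7/iv - iv6 - V7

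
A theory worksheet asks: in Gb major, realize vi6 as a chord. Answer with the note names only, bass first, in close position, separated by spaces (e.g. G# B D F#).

The numeral's case and figure indicate a minor triad. In Gb major its root, the sixth degree, is Eb.
That chord is spelled Eb-Gb-Bb.
With the 6 figure the chord is in first inversion; from the bass Gb upward in close position it reads Gb-Bb-Eb.

Gb Bb Eb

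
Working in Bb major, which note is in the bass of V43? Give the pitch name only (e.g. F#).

C

V in Bb major has root F; the chord is F-A-C-Eb.
The figure 43 means second inversion — the fifth is in the bass.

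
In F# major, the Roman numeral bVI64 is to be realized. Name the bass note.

A

bVI in F# major has root D; the chord is D-F#-A.
The figure 64 means second inversion — the fifth is in the bass.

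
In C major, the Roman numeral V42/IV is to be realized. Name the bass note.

Bb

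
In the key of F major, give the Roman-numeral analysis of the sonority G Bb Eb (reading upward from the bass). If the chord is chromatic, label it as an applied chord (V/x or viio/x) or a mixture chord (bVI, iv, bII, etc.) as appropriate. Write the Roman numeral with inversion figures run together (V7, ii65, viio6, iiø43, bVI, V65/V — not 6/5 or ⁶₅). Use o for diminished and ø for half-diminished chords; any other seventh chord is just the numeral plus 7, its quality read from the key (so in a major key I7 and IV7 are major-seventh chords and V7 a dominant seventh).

bVII6

Stacked in thirds the chord is Eb-G-Bb: a major triad on Eb.
Eb is the lowered seventh degree of F major (diatonic 7 would be E). This is a major triad on the lowered seventh degree (the subtonic), borrowed from the parallel minor.
With G in the bass the chord is in first inversion, so the figured bass is 6.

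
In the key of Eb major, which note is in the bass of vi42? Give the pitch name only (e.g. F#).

vi in Eb major has root C; the chord is C-Eb-G-Bb.
The figure 42 means third inversion — the seventh is in the bass.

Bb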